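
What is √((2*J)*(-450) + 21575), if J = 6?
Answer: 5*√647 ≈ 127.18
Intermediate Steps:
√((2*J)*(-450) + 21575) = √((2*6)*(-450) + 21575) = √(12*(-450) + 21575) = √(-5400 + 21575) = √16175 = 5*√647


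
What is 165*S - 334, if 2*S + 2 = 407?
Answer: 66157/2 ≈ 33079.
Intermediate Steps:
S = 405/2 (S = -1 + (½)*407 = -1 + 407/2 = 405/2 ≈ 202.50)
165*S - 334 = 165*(405/2) - 334 = 66825/2 - 334 = 66157/2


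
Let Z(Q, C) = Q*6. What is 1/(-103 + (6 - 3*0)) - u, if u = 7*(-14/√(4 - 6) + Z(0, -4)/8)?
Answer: -1/97 - 49*I*√2 ≈ -0.010309 - 69.297*I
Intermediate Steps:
Z(Q, C) = 6*Q
u = 49*I*√2 (u = 7*(-14/√(4 - 6) + (6*0)/8) = 7*(-14*(-I*√2/2) + 0*(⅛)) = 7*(-14*(-I*√2/2) + 0) = 7*(-(-7)*I*√2 + 0) = 7*(7*I*√2 + 0) = 7*(7*I*√2) = 49*I*√2 ≈ 69.297*I)
1/(-103 + (6 - 3*0)) - u = 1/(-103 + (6 - 3*0)) - 49*I*√2 = 1/(-103 + (6 + 0)) - 49*I*√2 = 1/(-103 + 6) - 49*I*√2 = 1/(-97) - 49*I*√2 = -1/97 - 49*I*√2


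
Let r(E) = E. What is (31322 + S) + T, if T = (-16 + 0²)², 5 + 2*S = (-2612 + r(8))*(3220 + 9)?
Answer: -8345165/2 ≈ -4.1726e+6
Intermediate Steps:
S = -8408321/2 (S = -5/2 + ((-2612 + 8)*(3220 + 9))/2 = -5/2 + (-2604*3229)/2 = -5/2 + (½)*(-8408316) = -5/2 - 4204158 = -8408321/2 ≈ -4.2042e+6)
T = 256 (T = (-16 + 0)² = (-16)² = 256)
(31322 + S) + T = (31322 - 8408321/2) + 256 = -8345677/2 + 256 = -8345165/2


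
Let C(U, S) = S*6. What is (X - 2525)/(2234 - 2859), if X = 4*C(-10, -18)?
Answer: 2957/625 ≈ 4.7312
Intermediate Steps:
C(U, S) = 6*S
X = -432 (X = 4*(6*(-18)) = 4*(-108) = -432)
(X - 2525)/(2234 - 2859) = (-432 - 2525)/(2234 - 2859) = -2957/(-625) = -2957*(-1/625) = 2957/625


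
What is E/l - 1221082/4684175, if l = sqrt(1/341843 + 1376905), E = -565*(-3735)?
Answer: -1221082/4684175 + 703425*sqrt(40225121821383297)/78447555986 ≈ 1798.1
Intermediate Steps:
E = 2110275
l = 2*sqrt(40225121821383297)/341843 (l = sqrt(1/341843 + 1376905) = sqrt(470685335916/341843) = 2*sqrt(40225121821383297)/341843 ≈ 1173.4)
E/l - 1221082/4684175 = 2110275/((2*sqrt(40225121821383297)/341843)) - 1221082/4684175 = 2110275*(sqrt(40225121821383297)/235342667958) - 1221082*1/4684175 = 703425*sqrt(40225121821383297)/78447555986 - 1221082/4684175 = -1221082/4684175 + 703425*sqrt(40225121821383297)/78447555986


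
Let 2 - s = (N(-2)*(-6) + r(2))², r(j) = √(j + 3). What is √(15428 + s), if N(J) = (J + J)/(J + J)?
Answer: √(15389 + 12*√5) ≈ 124.16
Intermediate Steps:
N(J) = 1 (N(J) = (2*J)/((2*J)) = (2*J)*(1/(2*J)) = 1)
r(j) = √(3 + j)
s = 2 - (-6 + √5)² (s = 2 - (1*(-6) + √(3 + 2))² = 2 - (-6 + √5)² ≈ -12.167)
√(15428 + s) = √(15428 + (-39 + 12*√5)) = √(15389 + 12*√5)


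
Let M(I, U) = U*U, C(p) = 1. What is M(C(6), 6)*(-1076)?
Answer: -38736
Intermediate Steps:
M(I, U) = U²
M(C(6), 6)*(-1076) = 6²*(-1076) = 36*(-1076) = -38736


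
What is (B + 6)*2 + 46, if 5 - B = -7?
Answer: 82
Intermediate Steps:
B = 12 (B = 5 - 1*(-7) = 5 + 7 = 12)
(B + 6)*2 + 46 = (12 + 6)*2 + 46 = 18*2 + 46 = 36 + 46 = 82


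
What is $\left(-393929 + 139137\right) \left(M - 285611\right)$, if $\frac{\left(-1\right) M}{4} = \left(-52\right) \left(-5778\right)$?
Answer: $378986538520$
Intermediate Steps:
$M = -1201824$ ($M = - 4 \left(\left(-52\right) \left(-5778\right)\right) = \left(-4\right) 300456 = -1201824$)
$\left(-393929 + 139137\right) \left(M - 285611\right) = \left(-393929 + 139137\right) \left(-1201824 - 285611\right) = \left(-254792\right) \left(-1487435\right) = 378986538520$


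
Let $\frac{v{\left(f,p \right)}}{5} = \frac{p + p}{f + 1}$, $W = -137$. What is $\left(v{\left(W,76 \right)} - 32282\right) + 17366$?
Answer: $- \frac{253667}{17} \approx -14922.0$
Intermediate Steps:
$v{\left(f,p \right)} = \frac{10 p}{1 + f}$ ($v{\left(f,p \right)} = 5 \frac{p + p}{f + 1} = 5 \frac{2 p}{1 + f} = \frac{10 p}{1 + f}$)
$\left(v{\left(W,76 \right)} - 32282\right) + 17366 = \left(10 \cdot 76 \frac{1}{1 - 137} - 32282\right) + 17366 = \left(10 \cdot 76 \frac{1}{-136} - 32282\right) + 17366 = \left(10 \cdot 76 \left(- \frac{1}{136}\right) - 32282\right) + 17366 = \left(- \frac{95}{17} - 32282\right) + 17366 = - \frac{548889}{17} + 17366 = - \frac{253667}{17}$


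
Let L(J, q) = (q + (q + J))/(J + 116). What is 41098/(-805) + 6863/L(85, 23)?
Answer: 1105083877/105455 ≈ 10479.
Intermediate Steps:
L(J, q) = (J + 2*q)/(116 + J) (L(J, q) = (q + (J + q))/(116 + J) = (J + 2*q)/(116 + J))
41098/(-805) + 6863/L(85, 23) = 41098/(-805) + 6863/(((85 + 2*23)/(116 + 85))) = 41098*(-1/805) + 6863/(((85 + 46)/201)) = -41098/805 + 6863/(((1/201)*131)) = -41098/805 + 6863/(131/201) = -41098/805 + 6863*(201/131) = -41098/805 + 1379463/131 = 1105083877/105455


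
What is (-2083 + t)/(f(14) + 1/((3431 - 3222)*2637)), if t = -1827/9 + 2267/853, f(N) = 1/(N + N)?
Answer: -30056229949284/470140333 ≈ -63930.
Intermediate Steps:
f(N) = 1/(2*N)
t = -170892/853 (t = -1827*⅑ + 2267*(1/853) = -203 + 2267/853 = -170892/853 ≈ -200.34)
(-2083 + t)/(f(14) + 1/((3431 - 3222)*2637)) = (-2083 - 170892/853)/((½)/14 + 1/((3431 - 3222)*2637)) = -1947691/(853*((½)*(1/14) + (1/2637)/209)) = -1947691/(853*(1/28 + (1/209)*(1/2637))) = -1947691/(853*(1/28 + 1/551133)) = -1947691/(853*551161/15431724) = -1947691/853*15431724/551161 = -30056229949284/470140333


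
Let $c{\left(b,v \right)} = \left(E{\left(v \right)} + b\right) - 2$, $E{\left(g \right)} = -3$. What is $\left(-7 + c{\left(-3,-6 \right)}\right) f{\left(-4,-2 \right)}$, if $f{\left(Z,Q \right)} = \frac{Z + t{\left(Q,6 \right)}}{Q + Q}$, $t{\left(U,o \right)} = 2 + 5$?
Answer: $\frac{45}{4} \approx 11.25$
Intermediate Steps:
$t{\left(U,o \right)} = 7$
$f{\left(Z,Q \right)} = \frac{7 + Z}{2 Q}$ ($f{\left(Z,Q \right)} = \frac{Z + 7}{Q + Q} = \frac{7 + Z}{2 Q}$)
$c{\left(b,v \right)} = -5 + b$ ($c{\left(b,v \right)} = \left(-3 + b\right) - 2 = -5 + b$)
$\left(-7 + c{\left(-3,-6 \right)}\right) f{\left(-4,-2 \right)} = \left(-7 - 8\right) \frac{7 - 4}{2 \left(-2\right)} = \left(-7 - 8\right) \frac{1}{2} \left(- \frac{1}{2}\right) 3 = \left(-15\right) \left(- \frac{3}{4}\right) = \frac{45}{4}$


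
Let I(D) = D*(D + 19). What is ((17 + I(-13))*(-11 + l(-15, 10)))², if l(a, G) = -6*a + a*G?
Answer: 18757561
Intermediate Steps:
I(D) = D*(19 + D)
l(a, G) = -6*a + G*a
((17 + I(-13))*(-11 + l(-15, 10)))² = ((17 - 13*(19 - 13))*(-11 - 15*(-6 + 10)))² = ((17 - 13*6)*(-11 - 15*4))² = ((17 - 78)*(-11 - 60))² = (-61*(-71))² = 4331² = 18757561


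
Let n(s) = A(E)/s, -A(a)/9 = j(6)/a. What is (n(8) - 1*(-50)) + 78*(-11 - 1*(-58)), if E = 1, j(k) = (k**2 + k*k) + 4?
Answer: 7261/2 ≈ 3630.5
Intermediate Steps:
j(k) = 4 + 2*k**2 (j(k) = (k**2 + k**2) + 4 = 2*k**2 + 4 = 4 + 2*k**2)
A(a) = -684/a (A(a) = -9*(4 + 2*6**2)/a = -9*(4 + 2*36)/a = -9*(4 + 72)/a = -684/a)
n(s) = -684/s (n(s) = (-684/1)/s = (-684*1)/s = -684/s)
(n(8) - 1*(-50)) + 78*(-11 - 1*(-58)) = (-684/8 - 1*(-50)) + 78*(-11 - 1*(-58)) = (-684*1/8 + 50) + 78*(-11 + 58) = (-171/2 + 50) + 78*47 = -71/2 + 3666 = 7261/2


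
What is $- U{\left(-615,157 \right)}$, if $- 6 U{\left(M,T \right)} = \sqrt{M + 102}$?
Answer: $\frac{i \sqrt{57}}{2} \approx 3.7749 i$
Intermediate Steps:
$U{\left(M,T \right)} = - \frac{\sqrt{102 + M}}{6}$ ($U{\left(M,T \right)} = - \frac{\sqrt{M + 102}}{6} = - \frac{\sqrt{102 + M}}{6}$)
$- U{\left(-615,157 \right)} = - \frac{\left(-1\right) \sqrt{102 - 615}}{6} = - \frac{\left(-1\right) \sqrt{-513}}{6} = - \frac{\left(-1\right) 3 i \sqrt{57}}{6} = - \frac{\left(-1\right) i \sqrt{57}}{2} = \frac{i \sqrt{57}}{2}$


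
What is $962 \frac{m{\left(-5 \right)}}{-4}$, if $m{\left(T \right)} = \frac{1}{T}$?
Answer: $\frac{481}{10} \approx 48.1$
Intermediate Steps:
$962 \frac{m{\left(-5 \right)}}{-4} = 962 \frac{1}{\left(-5\right) \left(-4\right)} = 962 \left(\left(- \frac{1}{5}\right) \left(- \frac{1}{4}\right)\right) = 962 \cdot \frac{1}{20} = \frac{481}{10}$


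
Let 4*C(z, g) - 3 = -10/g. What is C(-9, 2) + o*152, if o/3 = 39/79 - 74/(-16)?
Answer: 368711/158 ≈ 2333.6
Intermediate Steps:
C(z, g) = ¾ - 5/(2*g) (C(z, g) = ¾ + (-10/g)/4 = ¾ - 5/(2*g))
o = 9705/632 (o = 3*(39/79 - 74/(-16)) = 3*(39*(1/79) - 74*(-1/16)) = 3*(39/79 + 37/8) = 3*(3235/632) = 9705/632 ≈ 15.356)
C(-9, 2) + o*152 = (¼)*(-10 + 3*2)/2 + (9705/632)*152 = (¼)*(½)*(-10 + 6) + 184395/79 = (¼)*(½)*(-4) + 184395/79 = -½ + 184395/79 = 368711/158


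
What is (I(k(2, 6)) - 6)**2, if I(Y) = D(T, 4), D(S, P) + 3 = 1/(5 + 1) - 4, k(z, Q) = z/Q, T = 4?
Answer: 5929/36 ≈ 164.69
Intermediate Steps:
D(S, P) = -41/6 (D(S, P) = -3 + (1/(5 + 1) - 4) = -3 + (1/6 - 4) = -3 - 23/6 = -41/6)
I(Y) = -41/6
(I(k(2, 6)) - 6)**2 = (-41/6 - 6)**2 = (-77/6)**2 = 5929/36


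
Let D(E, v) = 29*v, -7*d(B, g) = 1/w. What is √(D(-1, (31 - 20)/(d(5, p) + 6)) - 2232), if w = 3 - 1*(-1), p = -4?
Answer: 2*I*√15189151/167 ≈ 46.675*I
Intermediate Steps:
w = 4 (w = 3 + 1 = 4)
d(B, g) = -1/28 (d(B, g) = -⅐/4 = -⅐*¼ = -1/28)
√(D(-1, (31 - 20)/(d(5, p) + 6)) - 2232) = √(29*((31 - 20)/(-1/28 + 6)) - 2232) = √(29*(11/(167/28)) - 2232) = √(29*(11*(28/167)) - 2232) = √(29*(308/167) - 2232) = √(8932/167 - 2232) = √(-363812/167) = 2*I*√15189151/167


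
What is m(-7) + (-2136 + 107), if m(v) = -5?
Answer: -2034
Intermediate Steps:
m(-7) + (-2136 + 107) = -5 + (-2136 + 107) = -5 - 2029 = -2034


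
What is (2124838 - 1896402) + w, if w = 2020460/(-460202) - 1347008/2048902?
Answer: 53847388651554602/235727199551 ≈ 2.2843e+5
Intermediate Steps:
w = -1189905077634/235727199551 (w = 2020460*(-1/460202) - 1347008*1/2048902 = -1010230/230101 - 673504/1024451 = -1189905077634/235727199551 ≈ -5.0478)
(2124838 - 1896402) + w = (2124838 - 1896402) - 1189905077634/235727199551 = 228436 - 1189905077634/235727199551 = 53847388651554602/235727199551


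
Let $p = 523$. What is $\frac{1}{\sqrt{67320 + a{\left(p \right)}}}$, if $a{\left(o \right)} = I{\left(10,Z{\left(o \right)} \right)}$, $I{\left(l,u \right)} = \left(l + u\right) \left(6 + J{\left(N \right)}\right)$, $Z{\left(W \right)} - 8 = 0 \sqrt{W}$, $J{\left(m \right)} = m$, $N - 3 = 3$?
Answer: $\frac{\sqrt{469}}{5628} \approx 0.003848$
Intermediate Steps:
$N = 6$ ($N = 3 + 3 = 6$)
$Z{\left(W \right)} = 8$ ($Z{\left(W \right)} = 8 + 0 \sqrt{W} = 8 + 0 = 8$)
$I{\left(l,u \right)} = 12 l + 12 u$ ($I{\left(l,u \right)} = \left(l + u\right) \left(6 + 6\right) = \left(l + u\right) 12 = 12 l + 12 u$)
$a{\left(o \right)} = 216$ ($a{\left(o \right)} = 12 \cdot 10 + 12 \cdot 8 = 120 + 96 = 216$)
$\frac{1}{\sqrt{67320 + a{\left(p \right)}}} = \frac{1}{\sqrt{67320 + 216}} = \frac{1}{\sqrt{67536}} = \frac{1}{12 \sqrt{469}} = \frac{\sqrt{469}}{5628}$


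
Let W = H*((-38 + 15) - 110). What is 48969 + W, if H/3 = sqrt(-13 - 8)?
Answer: 48969 - 399*I*sqrt(21) ≈ 48969.0 - 1828.4*I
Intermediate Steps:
H = 3*I*sqrt(21) (H = 3*sqrt(-13 - 8) = 3*sqrt(-21) = 3*(I*sqrt(21)) = 3*I*sqrt(21) ≈ 13.748*I)
W = -399*I*sqrt(21) (W = (3*I*sqrt(21))*((-38 + 15) - 110) = (3*I*sqrt(21))*(-23 - 110) = (3*I*sqrt(21))*(-133) = -399*I*sqrt(21) ≈ -1828.4*I)
48969 + W = 48969 - 399*I*sqrt(21)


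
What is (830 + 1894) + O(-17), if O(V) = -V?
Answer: 2741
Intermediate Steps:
(830 + 1894) + O(-17) = (830 + 1894) - 1*(-17) = 2724 + 17 = 2741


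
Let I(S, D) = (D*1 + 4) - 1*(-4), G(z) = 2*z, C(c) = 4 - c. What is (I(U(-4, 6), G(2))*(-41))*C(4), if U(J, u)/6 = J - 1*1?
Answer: 0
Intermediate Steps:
U(J, u) = -6 + 6*J (U(J, u) = 6*(J - 1*1) = 6*(J - 1) = 6*(-1 + J) = -6 + 6*J)
I(S, D) = 8 + D (I(S, D) = (D + 4) + 4 = (4 + D) + 4 = 8 + D)
(I(U(-4, 6), G(2))*(-41))*C(4) = ((8 + 2*2)*(-41))*(4 - 1*4) = ((8 + 4)*(-41))*(4 - 4) = (12*(-41))*0 = -492*0 = 0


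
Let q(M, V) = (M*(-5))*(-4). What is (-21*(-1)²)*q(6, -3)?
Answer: -2520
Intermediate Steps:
q(M, V) = 20*M (q(M, V) = -5*M*(-4) = 20*M)
(-21*(-1)²)*q(6, -3) = (-21*(-1)²)*(20*6) = -21*1*120 = -21*120 = -2520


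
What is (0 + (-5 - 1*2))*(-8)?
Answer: 56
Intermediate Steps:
(0 + (-5 - 1*2))*(-8) = (0 + (-5 - 2))*(-8) = (0 - 7)*(-8) = -7*(-8) = 56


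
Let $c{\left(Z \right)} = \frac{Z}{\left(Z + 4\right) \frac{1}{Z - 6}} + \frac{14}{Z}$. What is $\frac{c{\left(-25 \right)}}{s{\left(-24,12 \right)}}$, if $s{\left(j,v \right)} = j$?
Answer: $\frac{19669}{12600} \approx 1.561$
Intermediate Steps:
$c{\left(Z \right)} = \frac{14}{Z} + \frac{Z \left(-6 + Z\right)}{4 + Z}$ ($c{\left(Z \right)} = \frac{Z}{\left(4 + Z\right) \frac{1}{-6 + Z}} + \frac{14}{Z} = \frac{Z}{\frac{1}{-6 + Z} \left(4 + Z\right)} + \frac{14}{Z} = Z \frac{-6 + Z}{4 + Z} + \frac{14}{Z} = \frac{Z \left(-6 + Z\right)}{4 + Z} + \frac{14}{Z} = \frac{14}{Z} + \frac{Z \left(-6 + Z\right)}{4 + Z}$)
$\frac{c{\left(-25 \right)}}{s{\left(-24,12 \right)}} = \frac{\frac{1}{-25} \frac{1}{4 - 25} \left(56 + \left(-25\right)^{3} - 6 \left(-25\right)^{2} + 14 \left(-25\right)\right)}{-24} = - \frac{56 - 15625 - 3750 - 350}{25 \left(-21\right)} \left(- \frac{1}{24}\right) = \left(- \frac{1}{25}\right) \left(- \frac{1}{21}\right) \left(56 - 15625 - 3750 - 350\right) \left(- \frac{1}{24}\right) = \left(- \frac{1}{25}\right) \left(- \frac{1}{21}\right) \left(-19669\right) \left(- \frac{1}{24}\right) = \left(- \frac{19669}{525}\right) \left(- \frac{1}{24}\right) = \frac{19669}{12600}$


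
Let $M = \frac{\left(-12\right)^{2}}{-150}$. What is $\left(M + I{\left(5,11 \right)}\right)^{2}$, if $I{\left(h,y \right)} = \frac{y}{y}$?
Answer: $\frac{1}{625} \approx 0.0016$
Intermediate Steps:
$I{\left(h,y \right)} = 1$
$M = - \frac{24}{25}$ ($M = 144 \left(- \frac{1}{150}\right) = - \frac{24}{25} \approx -0.96$)
$\left(M + I{\left(5,11 \right)}\right)^{2} = \left(- \frac{24}{25} + 1\right)^{2} = \left(\frac{1}{25}\right)^{2} = \frac{1}{625}$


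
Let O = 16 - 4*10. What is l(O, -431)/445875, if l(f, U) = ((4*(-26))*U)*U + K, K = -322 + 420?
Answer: -222058/5125 ≈ -43.328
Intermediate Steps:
K = 98
O = -24 (O = 16 - 40 = -24)
l(f, U) = 98 - 104*U² (l(f, U) = ((4*(-26))*U)*U + 98 = (-104*U)*U + 98 = -104*U² + 98 = 98 - 104*U²)
l(O, -431)/445875 = (98 - 104*(-431)²)/445875 = (98 - 104*185761)*(1/445875) = (98 - 19319144)*(1/445875) = -19319046*1/445875 = -222058/5125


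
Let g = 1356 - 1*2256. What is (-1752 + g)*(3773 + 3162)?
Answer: -18391620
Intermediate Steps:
g = -900 (g = 1356 - 2256 = -900)
(-1752 + g)*(3773 + 3162) = (-1752 - 900)*(3773 + 3162) = -2652*6935 = -18391620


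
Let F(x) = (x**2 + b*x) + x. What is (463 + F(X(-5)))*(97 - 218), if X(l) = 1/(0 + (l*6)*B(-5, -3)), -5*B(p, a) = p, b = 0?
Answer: -50417191/900 ≈ -56019.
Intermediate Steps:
B(p, a) = -p/5
X(l) = 1/(6*l) (X(l) = 1/(0 + (l*6)*(-1/5*(-5))) = 1/(0 + (6*l)*1) = 1/(0 + 6*l) = 1/(6*l))
F(x) = x + x**2 (F(x) = (x**2 + 0*x) + x = (x**2 + 0) + x = x**2 + x = x + x**2)
(463 + F(X(-5)))*(97 - 218) = (463 + ((1/6)/(-5))*(1 + (1/6)/(-5)))*(97 - 218) = (463 + ((1/6)*(-1/5))*(1 + (1/6)*(-1/5)))*(-121) = (463 - (1 - 1/30)/30)*(-121) = (463 - 1/30*29/30)*(-121) = (463 - 29/900)*(-121) = (416671/900)*(-121) = -50417191/900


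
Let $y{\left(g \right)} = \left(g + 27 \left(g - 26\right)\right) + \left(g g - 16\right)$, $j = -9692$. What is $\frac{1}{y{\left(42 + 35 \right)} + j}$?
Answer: $- \frac{1}{2325} \approx -0.00043011$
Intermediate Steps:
$y{\left(g \right)} = -718 + g^{2} + 28 g$ ($y{\left(g \right)} = \left(g + 27 \left(-26 + g\right)\right) + \left(g^{2} - 16\right) = \left(g + \left(-702 + 27 g\right)\right) + \left(-16 + g^{2}\right) = \left(-702 + 28 g\right) + \left(-16 + g^{2}\right) = -718 + g^{2} + 28 g$)
$\frac{1}{y{\left(42 + 35 \right)} + j} = \frac{1}{\left(-718 + \left(42 + 35\right)^{2} + 28 \left(42 + 35\right)\right) - 9692} = \frac{1}{\left(-718 + 77^{2} + 28 \cdot 77\right) - 9692} = \frac{1}{\left(-718 + 5929 + 2156\right) - 9692} = \frac{1}{7367 - 9692} = \frac{1}{-2325} = - \frac{1}{2325}$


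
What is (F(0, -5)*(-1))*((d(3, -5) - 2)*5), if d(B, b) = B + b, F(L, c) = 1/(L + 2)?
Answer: 10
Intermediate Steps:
F(L, c) = 1/(2 + L)
(F(0, -5)*(-1))*((d(3, -5) - 2)*5) = (-1/(2 + 0))*(((3 - 5) - 2)*5) = (-1/2)*((-2 - 2)*5) = ((½)*(-1))*(-4*5) = -½*(-20) = 10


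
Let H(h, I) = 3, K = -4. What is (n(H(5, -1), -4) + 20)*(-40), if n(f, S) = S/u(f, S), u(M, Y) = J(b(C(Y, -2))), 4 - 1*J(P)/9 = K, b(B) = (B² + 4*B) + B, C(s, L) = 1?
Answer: -7180/9 ≈ -797.78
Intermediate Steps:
b(B) = B² + 5*B
J(P) = 72 (J(P) = 36 - 9*(-4) = 36 + 36 = 72)
u(M, Y) = 72
n(f, S) = S/72
(n(H(5, -1), -4) + 20)*(-40) = ((1/72)*(-4) + 20)*(-40) = (-1/18 + 20)*(-40) = (359/18)*(-40) = -7180/9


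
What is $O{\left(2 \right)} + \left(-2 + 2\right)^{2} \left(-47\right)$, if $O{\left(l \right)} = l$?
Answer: $2$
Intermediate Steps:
$O{\left(2 \right)} + \left(-2 + 2\right)^{2} \left(-47\right) = 2 + \left(-2 + 2\right)^{2} \left(-47\right) = 2 + 0^{2} \left(-47\right) = 2 + 0 \left(-47\right) = 2 + 0 = 2$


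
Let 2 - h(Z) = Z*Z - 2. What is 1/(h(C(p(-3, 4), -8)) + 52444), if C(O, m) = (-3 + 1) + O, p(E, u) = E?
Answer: 1/52423 ≈ 1.9076e-5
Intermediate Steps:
C(O, m) = -2 + O
h(Z) = 4 - Z² (h(Z) = 2 - (Z*Z - 2) = 2 - (Z² - 2) = 2 - (-2 + Z²) = 2 + (2 - Z²) = 4 - Z²)
1/(h(C(p(-3, 4), -8)) + 52444) = 1/((4 - (-2 - 3)²) + 52444) = 1/((4 - 1*(-5)²) + 52444) = 1/((4 - 1*25) + 52444) = 1/((4 - 25) + 52444) = 1/(-21 + 52444) = 1/52423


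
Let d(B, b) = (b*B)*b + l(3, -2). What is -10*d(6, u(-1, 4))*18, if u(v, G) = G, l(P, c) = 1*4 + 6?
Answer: -19080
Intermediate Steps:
l(P, c) = 10 (l(P, c) = 4 + 6 = 10)
d(B, b) = 10 + B*b² (d(B, b) = (b*B)*b + 10 = (B*b)*b + 10 = B*b² + 10 = 10 + B*b²)
-10*d(6, u(-1, 4))*18 = -10*(10 + 6*4²)*18 = -10*(10 + 6*16)*18 = -10*(10 + 96)*18 = -10*106*18 = -1060*18 = -19080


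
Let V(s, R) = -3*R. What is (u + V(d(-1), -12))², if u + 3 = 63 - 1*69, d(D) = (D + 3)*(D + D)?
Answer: 729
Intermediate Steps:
d(D) = 2*D*(3 + D) (d(D) = (3 + D)*(2*D) = 2*D*(3 + D))
u = -9 (u = -3 + (63 - 1*69) = -3 + (63 - 69) = -3 - 6 = -9)
(u + V(d(-1), -12))² = (-9 - 3*(-12))² = (-9 + 36)² = 27² = 729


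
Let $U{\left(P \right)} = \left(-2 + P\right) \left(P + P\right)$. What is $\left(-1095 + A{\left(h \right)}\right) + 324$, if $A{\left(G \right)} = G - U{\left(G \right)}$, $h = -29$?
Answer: $-2598$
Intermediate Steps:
$U{\left(P \right)} = 2 P \left(-2 + P\right)$ ($U{\left(P \right)} = \left(-2 + P\right) 2 P = 2 P \left(-2 + P\right)$)
$A{\left(G \right)} = G - 2 G \left(-2 + G\right)$
$\left(-1095 + A{\left(h \right)}\right) + 324 = \left(-1095 - 29 \left(5 - -58\right)\right) + 324 = \left(-1095 - 29 \left(5 + 58\right)\right) + 324 = \left(-1095 - 1827\right) + 324 = -2922 + 324 = -2598$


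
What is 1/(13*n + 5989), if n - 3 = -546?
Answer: -1/1070 ≈ -0.00093458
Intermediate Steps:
n = -543 (n = 3 - 546 = -543)
1/(13*n + 5989) = 1/(13*(-543) + 5989) = 1/(-7059 + 5989) = 1/(-1070) = -1/1070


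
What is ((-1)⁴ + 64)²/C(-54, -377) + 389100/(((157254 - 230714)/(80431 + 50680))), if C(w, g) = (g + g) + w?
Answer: -2061033238465/2967784 ≈ -6.9447e+5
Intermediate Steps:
C(w, g) = w + 2*g (C(w, g) = 2*g + w = w + 2*g)
((-1)⁴ + 64)²/C(-54, -377) + 389100/(((157254 - 230714)/(80431 + 50680))) = ((-1)⁴ + 64)²/(-54 + 2*(-377)) + 389100/(((157254 - 230714)/(80431 + 50680))) = (1 + 64)²/(-54 - 754) + 389100/((-73460/131111)) = 65²/(-808) + 389100/((-73460*1/131111)) = 4225*(-1/808) + 389100/(-73460/131111) = -4225/808 + 389100*(-131111/73460) = -4225/808 - 2550764505/3673 = -2061033238465/2967784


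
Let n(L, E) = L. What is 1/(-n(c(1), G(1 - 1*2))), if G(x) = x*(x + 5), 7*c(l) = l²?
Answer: -7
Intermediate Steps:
c(l) = l²/7
G(x) = x*(5 + x)
1/(-n(c(1), G(1 - 1*2))) = 1/(-1²/7) = 1/(-1/7) = 1/(-1*⅐) = 1/(-⅐) = -7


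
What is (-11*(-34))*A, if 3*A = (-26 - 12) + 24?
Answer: -5236/3 ≈ -1745.3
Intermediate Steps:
A = -14/3 (A = ((-26 - 12) + 24)/3 = (-38 + 24)/3 = (⅓)*(-14) = -14/3 ≈ -4.6667)
(-11*(-34))*A = -11*(-34)*(-14/3) = 374*(-14/3) = -5236/3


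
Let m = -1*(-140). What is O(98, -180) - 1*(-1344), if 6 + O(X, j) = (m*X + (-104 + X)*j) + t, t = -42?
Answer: 16096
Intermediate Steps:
m = 140
O(X, j) = -48 + 140*X + j*(-104 + X) (O(X, j) = -6 + ((140*X + (-104 + X)*j) - 42) = -6 + ((140*X + j*(-104 + X)) - 42) = -6 + (-42 + 140*X + j*(-104 + X)) = -48 + 140*X + j*(-104 + X))
O(98, -180) - 1*(-1344) = (-48 - 104*(-180) + 140*98 + 98*(-180)) - 1*(-1344) = (-48 + 18720 + 13720 - 17640) + 1344 = 14752 + 1344 = 16096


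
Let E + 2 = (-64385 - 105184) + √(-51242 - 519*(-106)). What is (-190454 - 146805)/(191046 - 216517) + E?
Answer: -4318805682/25471 + 2*√943 ≈ -1.6950e+5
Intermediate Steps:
E = -169571 + 2*√943 (E = -2 + ((-64385 - 105184) + √(-51242 - 519*(-106))) = -2 + (-169569 + √(-51242 + 55014)) = -2 + (-169569 + √3772) = -2 + (-169569 + 2*√943) = -169571 + 2*√943 ≈ -1.6951e+5)
(-190454 - 146805)/(191046 - 216517) + E = (-190454 - 146805)/(191046 - 216517) + (-169571 + 2*√943) = -337259/(-25471) + (-169571 + 2*√943) = -337259*(-1/25471) + (-169571 + 2*√943) = 337259/25471 + (-169571 + 2*√943) = -4318805682/25471 + 2*√943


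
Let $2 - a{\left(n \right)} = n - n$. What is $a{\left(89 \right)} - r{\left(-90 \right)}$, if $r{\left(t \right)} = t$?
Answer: $92$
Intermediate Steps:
$a{\left(n \right)} = 2$ ($a{\left(n \right)} = 2 - \left(n - n\right) = 2 - 0 = 2 + 0 = 2$)
$a{\left(89 \right)} - r{\left(-90 \right)} = 2 - -90 = 2 + 90 = 92$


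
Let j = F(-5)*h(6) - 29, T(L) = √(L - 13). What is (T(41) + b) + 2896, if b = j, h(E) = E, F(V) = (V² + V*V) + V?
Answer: 3137 + 2*√7 ≈ 3142.3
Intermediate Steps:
F(V) = V + 2*V² (F(V) = (V² + V²) + V = 2*V² + V = V + 2*V²)
T(L) = √(-13 + L)
j = 241 (j = -5*(1 + 2*(-5))*6 - 29 = -5*(1 - 10)*6 - 29 = -5*(-9)*6 - 29 = 45*6 - 29 = 270 - 29 = 241)
b = 241
(T(41) + b) + 2896 = (√(-13 + 41) + 241) + 2896 = (√28 + 241) + 2896 = (2*√7 + 241) + 2896 = (241 + 2*√7) + 2896 = 3137 + 2*√7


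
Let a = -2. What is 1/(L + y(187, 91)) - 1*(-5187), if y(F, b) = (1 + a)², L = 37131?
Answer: 192603685/37132 ≈ 5187.0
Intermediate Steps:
y(F, b) = 1 (y(F, b) = (1 - 2)² = (-1)² = 1)
1/(L + y(187, 91)) - 1*(-5187) = 1/(37131 + 1) - 1*(-5187) = 1/37132 + 5187 = 192603685/37132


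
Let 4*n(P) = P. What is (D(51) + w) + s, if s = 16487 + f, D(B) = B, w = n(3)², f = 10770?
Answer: 436937/16 ≈ 27309.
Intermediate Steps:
n(P) = P/4
w = 9/16 (w = ((¼)*3)² = (¾)² = 9/16 ≈ 0.56250)
s = 27257 (s = 16487 + 10770 = 27257)
(D(51) + w) + s = (51 + 9/16) + 27257 = 825/16 + 27257 = 436937/16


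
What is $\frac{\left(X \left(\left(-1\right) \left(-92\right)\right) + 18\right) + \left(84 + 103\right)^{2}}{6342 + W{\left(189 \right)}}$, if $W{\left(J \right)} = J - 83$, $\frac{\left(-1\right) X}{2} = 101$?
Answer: $\frac{16403}{6448} \approx 2.5439$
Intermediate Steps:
$X = -202$ ($X = \left(-2\right) 101 = -202$)
$W{\left(J \right)} = -83 + J$ ($W{\left(J \right)} = J - 83 = -83 + J$)
$\frac{\left(X \left(\left(-1\right) \left(-92\right)\right) + 18\right) + \left(84 + 103\right)^{2}}{6342 + W{\left(189 \right)}} = \frac{\left(- 202 \left(\left(-1\right) \left(-92\right)\right) + 18\right) + \left(84 + 103\right)^{2}}{6342 + \left(-83 + 189\right)} = \frac{\left(\left(-202\right) 92 + 18\right) + 187^{2}}{6342 + 106} = \frac{\left(-18584 + 18\right) + 34969}{6448} = \left(-18566 + 34969\right) \frac{1}{6448} = 16403 \cdot \frac{1}{6448} = \frac{16403}{6448}$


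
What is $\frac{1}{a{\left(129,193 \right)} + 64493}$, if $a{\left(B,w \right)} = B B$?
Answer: $\frac{1}{81134} \approx 1.2325 \cdot 10^{-5}$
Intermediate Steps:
$a{\left(B,w \right)} = B^{2}$
$\frac{1}{a{\left(129,193 \right)} + 64493} = \frac{1}{129^{2} + 64493} = \frac{1}{16641 + 64493} = \frac{1}{81134}$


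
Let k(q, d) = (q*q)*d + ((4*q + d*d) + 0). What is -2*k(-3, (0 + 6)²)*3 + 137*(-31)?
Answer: -13895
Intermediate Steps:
k(q, d) = d² + 4*q + d*q² (k(q, d) = q²*d + ((4*q + d²) + 0) = d*q² + ((d² + 4*q) + 0) = d*q² + (d² + 4*q) = d² + 4*q + d*q²)
-2*k(-3, (0 + 6)²)*3 + 137*(-31) = -2*(((0 + 6)²)² + 4*(-3) + (0 + 6)²*(-3)²)*3 + 137*(-31) = -2*((6²)² - 12 + 6²*9)*3 - 4247 = -2*(36² - 12 + 36*9)*3 - 4247 = -2*(1296 - 12 + 324)*3 - 4247 = -2*1608*3 - 4247 = -3216*3 - 4247 = -9648 - 4247 = -13895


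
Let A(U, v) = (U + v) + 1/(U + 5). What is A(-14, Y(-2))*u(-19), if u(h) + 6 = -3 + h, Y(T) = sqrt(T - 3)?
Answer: 3556/9 - 28*I*sqrt(5) ≈ 395.11 - 62.61*I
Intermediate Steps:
Y(T) = sqrt(-3 + T)
u(h) = -9 + h (u(h) = -6 + (-3 + h) = -9 + h)
A(U, v) = U + v + 1/(5 + U) (A(U, v) = (U + v) + 1/(5 + U) = U + v + 1/(5 + U))
A(-14, Y(-2))*u(-19) = ((1 + (-14)**2 + 5*(-14) + 5*sqrt(-3 - 2) - 14*sqrt(-3 - 2))/(5 - 14))*(-9 - 19) = ((1 + 196 - 70 + 5*sqrt(-5) - 14*I*sqrt(5))/(-9))*(-28) = -(1 + 196 - 70 + 5*(I*sqrt(5)) - 14*I*sqrt(5))/9*(-28) = -(1 + 196 - 70 + 5*I*sqrt(5) - 14*I*sqrt(5))/9*(-28) = -(127 - 9*I*sqrt(5))/9*(-28) = (-127/9 + I*sqrt(5))*(-28) = 3556/9 - 28*I*sqrt(5)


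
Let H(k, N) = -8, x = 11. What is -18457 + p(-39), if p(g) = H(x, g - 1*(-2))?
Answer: -18465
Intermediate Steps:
p(g) = -8
-18457 + p(-39) = -18457 - 8 = -18465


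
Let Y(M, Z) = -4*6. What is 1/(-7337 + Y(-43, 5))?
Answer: -1/7361 ≈ -0.00013585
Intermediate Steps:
Y(M, Z) = -24
1/(-7337 + Y(-43, 5)) = 1/(-7337 - 24) = 1/(-7361) = -1/7361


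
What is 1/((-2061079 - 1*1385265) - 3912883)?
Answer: -1/7359227 ≈ -1.3588e-7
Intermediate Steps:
1/((-2061079 - 1*1385265) - 3912883) = 1/((-2061079 - 1385265) - 3912883) = 1/(-3446344 - 3912883) = 1/(-7359227) = -1/7359227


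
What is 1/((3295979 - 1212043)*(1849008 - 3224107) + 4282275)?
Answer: -1/2865614027389 ≈ -3.4897e-13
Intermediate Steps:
1/((3295979 - 1212043)*(1849008 - 3224107) + 4282275) = 1/(2083936*(-1375099) + 4282275) = 1/(-2865618309664 + 4282275) = 1/(-2865614027389) = -1/2865614027389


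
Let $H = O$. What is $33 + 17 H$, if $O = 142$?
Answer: $2447$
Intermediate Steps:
$H = 142$
$33 + 17 H = 33 + 17 \cdot 142 = 33 + 2414 = 2447$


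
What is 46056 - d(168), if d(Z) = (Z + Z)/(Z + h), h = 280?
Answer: 184221/4 ≈ 46055.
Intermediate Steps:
d(Z) = 2*Z/(280 + Z) (d(Z) = (Z + Z)/(Z + 280) = (2*Z)/(280 + Z) = 2*Z/(280 + Z))
46056 - d(168) = 46056 - 2*168/(280 + 168) = 46056 - 2*168/448 = 46056 - 1*¾ = 46056 - ¾ = 184221/4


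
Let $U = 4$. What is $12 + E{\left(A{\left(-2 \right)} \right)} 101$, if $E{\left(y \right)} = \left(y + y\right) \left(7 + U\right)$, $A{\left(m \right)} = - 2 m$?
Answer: $8900$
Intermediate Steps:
$E{\left(y \right)} = 22 y$ ($E{\left(y \right)} = \left(y + y\right) \left(7 + 4\right) = 2 y 11 = 22 y$)
$12 + E{\left(A{\left(-2 \right)} \right)} 101 = 12 + 22 \left(\left(-2\right) \left(-2\right)\right) 101 = 12 + 22 \cdot 4 \cdot 101 = 12 + 88 \cdot 101 = 12 + 8888 = 8900$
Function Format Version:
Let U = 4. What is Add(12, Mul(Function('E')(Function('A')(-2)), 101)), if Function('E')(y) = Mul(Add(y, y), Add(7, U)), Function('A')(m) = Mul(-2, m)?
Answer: 8900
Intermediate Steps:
Function('E')(y) = Mul(22, y) (Function('E')(y) = Mul(Add(y, y), Add(7, 4)) = Mul(Mul(2, y), 11) = Mul(22, y))
Add(12, Mul(Function('E')(Function('A')(-2)), 101)) = Add(12, Mul(Mul(22, Mul(-2, -2)), 101)) = Add(12, Mul(Mul(22, 4), 101)) = Add(12, Mul(88, 101)) = Add(12, 8888) = 8900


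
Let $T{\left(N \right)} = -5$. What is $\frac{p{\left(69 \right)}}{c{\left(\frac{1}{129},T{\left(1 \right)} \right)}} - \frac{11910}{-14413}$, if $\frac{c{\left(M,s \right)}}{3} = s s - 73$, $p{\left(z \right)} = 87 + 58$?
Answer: $- \frac{374845}{2075472} \approx -0.18061$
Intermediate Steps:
$p{\left(z \right)} = 145$
$c{\left(M,s \right)} = -219 + 3 s^{2}$ ($c{\left(M,s \right)} = 3 \left(s s - 73\right) = 3 \left(s^{2} - 73\right) = 3 \left(-73 + s^{2}\right) = -219 + 3 s^{2}$)
$\frac{p{\left(69 \right)}}{c{\left(\frac{1}{129},T{\left(1 \right)} \right)}} - \frac{11910}{-14413} = \frac{145}{-219 + 3 \left(-5\right)^{2}} - \frac{11910}{-14413} = \frac{145}{-219 + 3 \cdot 25} - - \frac{11910}{14413} = \frac{145}{-219 + 75} + \frac{11910}{14413} = \frac{145}{-144} + \frac{11910}{14413} = 145 \left(- \frac{1}{144}\right) + \frac{11910}{14413} = - \frac{145}{144} + \frac{11910}{14413} = - \frac{374845}{2075472}$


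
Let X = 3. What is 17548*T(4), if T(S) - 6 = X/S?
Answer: 118449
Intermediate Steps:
T(S) = 6 + 3/S
17548*T(4) = 17548*(6 + 3/4) = 17548*(6 + 3*(¼)) = 17548*(6 + ¾) = 17548*(27/4) = 118449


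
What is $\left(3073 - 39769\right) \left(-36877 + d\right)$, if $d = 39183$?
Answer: $-84620976$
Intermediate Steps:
$\left(3073 - 39769\right) \left(-36877 + d\right) = \left(3073 - 39769\right) \left(-36877 + 39183\right) = \left(-36696\right) 2306 = -84620976$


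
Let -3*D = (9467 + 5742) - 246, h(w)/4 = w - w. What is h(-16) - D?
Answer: 14963/3 ≈ 4987.7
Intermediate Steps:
h(w) = 0 (h(w) = 4*(w - w) = 4*0 = 0)
D = -14963/3 (D = -((9467 + 5742) - 246)/3 = -(15209 - 246)/3 = -⅓*14963 = -14963/3 ≈ -4987.7)
h(-16) - D = 0 - 1*(-14963/3) = 0 + 14963/3 = 14963/3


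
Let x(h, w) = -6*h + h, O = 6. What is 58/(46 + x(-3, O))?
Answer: 58/61 ≈ 0.95082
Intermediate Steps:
x(h, w) = -5*h
58/(46 + x(-3, O)) = 58/(46 - 5*(-3)) = 58/(46 + 15) = 58/61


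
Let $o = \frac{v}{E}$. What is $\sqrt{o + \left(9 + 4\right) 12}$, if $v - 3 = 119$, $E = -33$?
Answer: $\frac{\sqrt{165858}}{33} \approx 12.341$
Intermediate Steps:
$v = 122$ ($v = 3 + 119 = 122$)
$o = - \frac{122}{33}$ ($o = \frac{122}{-33} = 122 \left(- \frac{1}{33}\right) = - \frac{122}{33} \approx -3.697$)
$\sqrt{o + \left(9 + 4\right) 12} = \sqrt{- \frac{122}{33} + \left(9 + 4\right) 12} = \sqrt{- \frac{122}{33} + 13 \cdot 12} = \sqrt{- \frac{122}{33} + 156} = \sqrt{\frac{5026}{33}} = \frac{\sqrt{165858}}{33}$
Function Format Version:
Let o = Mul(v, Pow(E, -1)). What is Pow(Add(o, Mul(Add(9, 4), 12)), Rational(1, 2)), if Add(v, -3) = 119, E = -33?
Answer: Mul(Rational(1, 33), Pow(165858, Rational(1, 2))) ≈ 12.341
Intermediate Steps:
v = 122 (v = Add(3, 119) = 122)
o = Rational(-122, 33) (o = Mul(122, Pow(-33, -1)) = Mul(122, Rational(-1, 33)) = Rational(-122, 33) ≈ -3.6970)
Pow(Add(o, Mul(Add(9, 4), 12)), Rational(1, 2)) = Pow(Add(Rational(-122, 33), Mul(Add(9, 4), 12)), Rational(1, 2)) = Pow(Add(Rational(-122, 33), Mul(13, 12)), Rational(1, 2)) = Pow(Add(Rational(-122, 33), 156), Rational(1, 2)) = Pow(Rational(5026, 33), Rational(1, 2)) = Mul(Rational(1, 33), Pow(165858, Rational(1, 2)))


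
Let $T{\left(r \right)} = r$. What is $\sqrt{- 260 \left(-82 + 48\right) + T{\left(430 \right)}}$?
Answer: $3 \sqrt{1030} \approx 96.281$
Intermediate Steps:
$\sqrt{- 260 \left(-82 + 48\right) + T{\left(430 \right)}} = \sqrt{- 260 \left(-82 + 48\right) + 430} = \sqrt{\left(-260\right) \left(-34\right) + 430} = \sqrt{8840 + 430} = \sqrt{9270} = 3 \sqrt{1030}$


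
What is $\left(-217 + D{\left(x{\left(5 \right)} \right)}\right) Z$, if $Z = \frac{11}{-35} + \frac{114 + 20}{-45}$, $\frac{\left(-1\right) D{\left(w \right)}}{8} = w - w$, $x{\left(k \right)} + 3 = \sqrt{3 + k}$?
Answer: $\frac{32147}{45} \approx 714.38$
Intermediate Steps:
$x{\left(k \right)} = -3 + \sqrt{3 + k}$
$D{\left(w \right)} = 0$ ($D{\left(w \right)} = - 8 \left(w - w\right) = \left(-8\right) 0 = 0$)
$Z = - \frac{1037}{315}$ ($Z = 11 \left(- \frac{1}{35}\right) + 134 \left(- \frac{1}{45}\right) = - \frac{11}{35} - \frac{134}{45} = - \frac{1037}{315} \approx -3.2921$)
$\left(-217 + D{\left(x{\left(5 \right)} \right)}\right) Z = \left(-217 + 0\right) \left(- \frac{1037}{315}\right) = \left(-217\right) \left(- \frac{1037}{315}\right) = \frac{32147}{45}$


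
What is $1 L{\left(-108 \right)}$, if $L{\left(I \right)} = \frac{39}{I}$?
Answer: $- \frac{13}{36} \approx -0.36111$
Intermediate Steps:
$1 L{\left(-108 \right)} = 1 \frac{39}{-108} = 1 \cdot 39 \left(- \frac{1}{108}\right) = 1 \left(- \frac{13}{36}\right) = - \frac{13}{36}$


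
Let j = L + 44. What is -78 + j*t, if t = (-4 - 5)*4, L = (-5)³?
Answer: 2838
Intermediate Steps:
L = -125
t = -36 (t = -9*4 = -36)
j = -81 (j = -125 + 44 = -81)
-78 + j*t = -78 - 81*(-36) = -78 + 2916 = 2838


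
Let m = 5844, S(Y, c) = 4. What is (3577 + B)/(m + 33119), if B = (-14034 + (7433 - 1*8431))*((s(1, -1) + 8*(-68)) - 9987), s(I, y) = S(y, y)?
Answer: 158245441/38963 ≈ 4061.4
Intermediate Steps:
s(I, y) = 4
B = 158241864 (B = (-14034 + (7433 - 1*8431))*((4 + 8*(-68)) - 9987) = (-14034 + (7433 - 8431))*((4 - 544) - 9987) = (-14034 - 998)*(-540 - 9987) = -15032*(-10527) = 158241864)
(3577 + B)/(m + 33119) = (3577 + 158241864)/(5844 + 33119) = 158245441/38963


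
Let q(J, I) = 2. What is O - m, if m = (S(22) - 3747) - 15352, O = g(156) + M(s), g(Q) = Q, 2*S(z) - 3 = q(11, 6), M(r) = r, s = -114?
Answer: 38277/2 ≈ 19139.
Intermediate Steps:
S(z) = 5/2 (S(z) = 3/2 + (½)*2 = 3/2 + 1 = 5/2)
O = 42 (O = 156 - 114 = 42)
m = -38193/2 (m = (5/2 - 3747) - 15352 = -7489/2 - 15352 = -38193/2 ≈ -19097.)
O - m = 42 - 1*(-38193/2) = 42 + 38193/2 = 38277/2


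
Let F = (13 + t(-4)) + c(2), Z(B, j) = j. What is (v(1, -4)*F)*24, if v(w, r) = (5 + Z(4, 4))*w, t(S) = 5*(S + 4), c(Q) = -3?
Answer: 2160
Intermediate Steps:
t(S) = 20 + 5*S (t(S) = 5*(4 + S) = 20 + 5*S)
v(w, r) = 9*w (v(w, r) = (5 + 4)*w = 9*w)
F = 10 (F = (13 + (20 + 5*(-4))) - 3 = (13 + (20 - 20)) - 3 = (13 + 0) - 3 = 13 - 3 = 10)
(v(1, -4)*F)*24 = ((9*1)*10)*24 = (9*10)*24 = 90*24 = 2160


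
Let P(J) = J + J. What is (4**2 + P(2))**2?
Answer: 400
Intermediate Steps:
P(J) = 2*J
(4**2 + P(2))**2 = (4**2 + 2*2)**2 = (16 + 4)**2 = 20**2 = 400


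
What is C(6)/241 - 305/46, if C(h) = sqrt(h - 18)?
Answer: -305/46 + 2*I*sqrt(3)/241 ≈ -6.6304 + 0.014374*I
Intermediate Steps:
C(h) = sqrt(-18 + h)
C(6)/241 - 305/46 = sqrt(-18 + 6)/241 - 305/46 = sqrt(-12)*(1/241) - 305*1/46 = (2*I*sqrt(3))*(1/241) - 305/46 = 2*I*sqrt(3)/241 - 305/46 = -305/46 + 2*I*sqrt(3)/241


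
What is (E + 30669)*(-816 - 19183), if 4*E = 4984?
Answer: -638268085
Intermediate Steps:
E = 1246 (E = (¼)*4984 = 1246)
(E + 30669)*(-816 - 19183) = (1246 + 30669)*(-816 - 19183) = 31915*(-19999) = -638268085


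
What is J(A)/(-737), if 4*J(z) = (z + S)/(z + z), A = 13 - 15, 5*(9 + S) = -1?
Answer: -7/7370 ≈ -0.00094980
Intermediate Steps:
S = -46/5 (S = -9 + (⅕)*(-1) = -9 - ⅕ = -46/5 ≈ -9.2000)
A = -2
J(z) = (-46/5 + z)/(8*z) (J(z) = ((z - 46/5)/(z + z))/4 = ((-46/5 + z)/((2*z)))/4 = ((-46/5 + z)*(1/(2*z)))/4 = ((-46/5 + z)/(2*z))/4 = (-46/5 + z)/(8*z))
J(A)/(-737) = ((1/40)*(-46 + 5*(-2))/(-2))/(-737) = ((1/40)*(-½)*(-46 - 10))*(-1/737) = ((1/40)*(-½)*(-56))*(-1/737) = (7/10)*(-1/737) = -7/7370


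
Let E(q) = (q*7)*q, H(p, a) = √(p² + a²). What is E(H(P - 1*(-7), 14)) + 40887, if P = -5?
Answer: 42287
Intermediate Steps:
H(p, a) = √(a² + p²)
E(q) = 7*q² (E(q) = (7*q)*q = 7*q²)
E(H(P - 1*(-7), 14)) + 40887 = 7*(√(14² + (-5 - 1*(-7))²))² + 40887 = 7*(√(196 + (-5 + 7)²))² + 40887 = 7*(√(196 + 2²))² + 40887 = 7*(√(196 + 4))² + 40887 = 7*(√200)² + 40887 = 7*(10*√2)² + 40887 = 7*200 + 40887 = 1400 + 40887 = 42287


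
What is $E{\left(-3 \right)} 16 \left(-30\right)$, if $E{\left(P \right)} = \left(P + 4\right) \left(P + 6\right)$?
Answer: $-1440$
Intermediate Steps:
$E{\left(P \right)} = \left(4 + P\right) \left(6 + P\right)$
$E{\left(-3 \right)} 16 \left(-30\right) = \left(24 + \left(-3\right)^{2} + 10 \left(-3\right)\right) 16 \left(-30\right) = \left(24 + 9 - 30\right) 16 \left(-30\right) = 3 \cdot 16 \left(-30\right) = 48 \left(-30\right) = -1440$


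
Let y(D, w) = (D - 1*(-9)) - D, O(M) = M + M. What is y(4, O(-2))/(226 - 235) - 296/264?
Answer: -70/33 ≈ -2.1212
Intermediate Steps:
O(M) = 2*M
y(D, w) = 9 (y(D, w) = (D + 9) - D = (9 + D) - D = 9)
y(4, O(-2))/(226 - 235) - 296/264 = 9/(226 - 235) - 296/264 = 9/(-9) - 296*1/264 = 9*(-⅑) - 37/33 = -1 - 37/33 = -70/33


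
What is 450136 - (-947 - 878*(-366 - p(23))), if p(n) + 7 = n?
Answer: 115687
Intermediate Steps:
p(n) = -7 + n
450136 - (-947 - 878*(-366 - p(23))) = 450136 - (-947 - 878*(-366 - (-7 + 23))) = 450136 - (-947 - 878*(-366 - 1*16)) = 450136 - (-947 - 878*(-366 - 16)) = 450136 - (-947 - 878*(-382)) = 450136 - (-947 + 335396) = 450136 - 1*334449 = 450136 - 334449 = 115687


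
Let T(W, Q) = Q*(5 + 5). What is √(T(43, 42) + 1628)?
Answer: 32*√2 ≈ 45.255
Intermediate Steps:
T(W, Q) = 10*Q (T(W, Q) = Q*10 = 10*Q)
√(T(43, 42) + 1628) = √(10*42 + 1628) = √(420 + 1628) = √2048 = 32*√2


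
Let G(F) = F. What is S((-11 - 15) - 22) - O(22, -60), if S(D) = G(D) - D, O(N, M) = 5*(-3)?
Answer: 15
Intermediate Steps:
O(N, M) = -15
S(D) = 0 (S(D) = D - D = 0)
S((-11 - 15) - 22) - O(22, -60) = 0 - 1*(-15) = 0 + 15 = 15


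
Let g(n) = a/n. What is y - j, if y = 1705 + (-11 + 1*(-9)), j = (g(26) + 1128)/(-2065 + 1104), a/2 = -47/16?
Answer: 10872447/6448 ≈ 1686.2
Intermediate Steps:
a = -47/8 (a = 2*(-47/16) = -47/8 ≈ -5.8750)
g(n) = -47/(8*n)
j = -7567/6448 (j = (-47/8/26 + 1128)/(-2065 + 1104) = (-47/8*1/26 + 1128)/(-961) = (-47/208 + 1128)*(-1/961) = (234577/208)*(-1/961) = -7567/6448 ≈ -1.1735)
y = 1685 (y = 1705 + (-11 - 9) = 1705 - 20 = 1685)
y - j = 1685 - 1*(-7567/6448) = 1685 + 7567/6448 = 10872447/6448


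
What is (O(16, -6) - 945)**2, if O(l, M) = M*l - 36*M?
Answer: 680625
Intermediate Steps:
O(l, M) = -36*M + M*l
(O(16, -6) - 945)**2 = (-6*(-36 + 16) - 945)**2 = (-6*(-20) - 945)**2 = (120 - 945)**2 = (-825)**2 = 680625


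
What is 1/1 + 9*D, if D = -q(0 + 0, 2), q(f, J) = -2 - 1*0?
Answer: 19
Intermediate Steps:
q(f, J) = -2 (q(f, J) = -2 + 0 = -2)
D = 2 (D = -1*(-2) = 2)
1/1 + 9*D = 1/1 + 9*2 = 1 + 18 = 19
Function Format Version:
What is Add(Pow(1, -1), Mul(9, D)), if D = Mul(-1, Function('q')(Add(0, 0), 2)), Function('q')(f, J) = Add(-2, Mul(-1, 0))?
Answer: 19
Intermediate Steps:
Function('q')(f, J) = -2 (Function('q')(f, J) = Add(-2, 0) = -2)
D = 2 (D = Mul(-1, -2) = 2)
Add(Pow(1, -1), Mul(9, D)) = Add(Pow(1, -1), Mul(9, 2)) = Add(1, 18) = 19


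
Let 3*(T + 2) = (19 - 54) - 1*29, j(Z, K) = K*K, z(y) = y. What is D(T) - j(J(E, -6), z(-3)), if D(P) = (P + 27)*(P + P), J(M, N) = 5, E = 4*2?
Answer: -1621/9 ≈ -180.11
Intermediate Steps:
E = 8
j(Z, K) = K²
T = -70/3 (T = -2 + ((19 - 54) - 1*29)/3 = -2 + (-35 - 29)/3 = -2 + (⅓)*(-64) = -2 - 64/3 = -70/3 ≈ -23.333)
D(P) = 2*P*(27 + P) (D(P) = (27 + P)*(2*P) = 2*P*(27 + P))
D(T) - j(J(E, -6), z(-3)) = 2*(-70/3)*(27 - 70/3) - 1*(-3)² = 2*(-70/3)*(11/3) - 1*9 = -1540/9 - 9 = -1621/9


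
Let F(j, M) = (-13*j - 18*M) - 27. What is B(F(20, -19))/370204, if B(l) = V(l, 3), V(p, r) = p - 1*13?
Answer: 21/185102 ≈ 0.00011345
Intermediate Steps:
V(p, r) = -13 + p (V(p, r) = p - 13 = -13 + p)
F(j, M) = -27 - 18*M - 13*j (F(j, M) = (-18*M - 13*j) - 27 = -27 - 18*M - 13*j)
B(l) = -13 + l
B(F(20, -19))/370204 = (-13 + (-27 - 18*(-19) - 13*20))/370204 = (-13 + (-27 + 342 - 260))*(1/370204) = (-13 + 55)*(1/370204) = 42*(1/370204) = 21/185102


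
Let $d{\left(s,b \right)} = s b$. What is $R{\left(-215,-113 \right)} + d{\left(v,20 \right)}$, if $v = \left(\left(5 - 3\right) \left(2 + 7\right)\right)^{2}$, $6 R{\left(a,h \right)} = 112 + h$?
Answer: $\frac{38879}{6} \approx 6479.8$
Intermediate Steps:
$R{\left(a,h \right)} = \frac{56}{3} + \frac{h}{6}$ ($R{\left(a,h \right)} = \frac{112 + h}{6} = \frac{56}{3} + \frac{h}{6}$)
$v = 324$ ($v = \left(2 \cdot 9\right)^{2} = 18^{2} = 324$)
$d{\left(s,b \right)} = b s$
$R{\left(-215,-113 \right)} + d{\left(v,20 \right)} = \left(\frac{56}{3} + \frac{1}{6} \left(-113\right)\right) + 20 \cdot 324 = \left(\frac{56}{3} - \frac{113}{6}\right) + 6480 = - \frac{1}{6} + 6480 = \frac{38879}{6}$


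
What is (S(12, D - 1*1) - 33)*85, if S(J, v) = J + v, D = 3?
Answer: -1615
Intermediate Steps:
(S(12, D - 1*1) - 33)*85 = ((12 + (3 - 1*1)) - 33)*85 = ((12 + (3 - 1)) - 33)*85 = ((12 + 2) - 33)*85 = (14 - 33)*85 = -19*85 = -1615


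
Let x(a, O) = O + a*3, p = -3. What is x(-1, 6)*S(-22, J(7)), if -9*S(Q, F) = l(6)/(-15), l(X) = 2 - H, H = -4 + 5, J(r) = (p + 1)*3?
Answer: 1/45 ≈ 0.022222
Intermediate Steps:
J(r) = -6 (J(r) = (-3 + 1)*3 = -2*3 = -6)
H = 1
l(X) = 1 (l(X) = 2 - 1*1 = 2 - 1 = 1)
x(a, O) = O + 3*a
S(Q, F) = 1/135 (S(Q, F) = -1/(9*(-15)) = -(-1)/(9*15) = -⅑*(-1/15) = 1/135)
x(-1, 6)*S(-22, J(7)) = (6 + 3*(-1))*(1/135) = (6 - 3)*(1/135) = 3*(1/135) = 1/45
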